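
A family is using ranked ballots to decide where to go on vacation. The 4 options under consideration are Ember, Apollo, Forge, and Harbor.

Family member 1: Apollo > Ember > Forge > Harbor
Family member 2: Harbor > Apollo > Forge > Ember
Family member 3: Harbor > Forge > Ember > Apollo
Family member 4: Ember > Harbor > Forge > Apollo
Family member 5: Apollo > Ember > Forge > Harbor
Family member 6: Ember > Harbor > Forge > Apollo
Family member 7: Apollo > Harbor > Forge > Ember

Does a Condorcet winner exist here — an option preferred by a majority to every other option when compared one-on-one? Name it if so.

Head-to-head results (7 voters total):
Ember vs Apollo: Apollo wins 4–3.
Ember vs Forge: Ember wins 4–3.
Ember vs Harbor: Ember wins 4–3.
Apollo vs Forge: Apollo wins 4–3.
Apollo vs Harbor: Harbor wins 4–3.
Forge vs Harbor: Harbor wins 5–2.
No candidate beats all others: Ember beats Harbor beats Apollo beats Ember, a majority cycle.

No Condorcet winner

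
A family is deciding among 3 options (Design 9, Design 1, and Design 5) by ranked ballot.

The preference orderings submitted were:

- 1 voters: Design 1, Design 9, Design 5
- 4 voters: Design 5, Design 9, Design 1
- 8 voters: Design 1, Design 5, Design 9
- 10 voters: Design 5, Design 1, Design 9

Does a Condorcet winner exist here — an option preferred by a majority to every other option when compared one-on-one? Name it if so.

Head-to-head results (23 voters total):
Design 9 vs Design 1: Design 1 wins 19–4.
Design 9 vs Design 5: Design 5 wins 22–1.
Design 1 vs Design 5: Design 5 wins 14–9.
Design 5 beats each rival — Design 9 (22–1), Design 1 (14–9) — so Design 5 is the Condorcet winner.

Design 5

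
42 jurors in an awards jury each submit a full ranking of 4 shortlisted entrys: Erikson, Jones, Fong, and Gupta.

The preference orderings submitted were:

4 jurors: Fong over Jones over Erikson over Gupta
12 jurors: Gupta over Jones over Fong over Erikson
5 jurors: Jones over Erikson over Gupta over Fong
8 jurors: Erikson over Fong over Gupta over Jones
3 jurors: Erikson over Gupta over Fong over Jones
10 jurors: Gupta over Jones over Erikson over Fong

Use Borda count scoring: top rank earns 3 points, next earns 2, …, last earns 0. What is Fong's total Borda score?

Borda scores:
  Erikson: 4·1 + 12·0 + 5·2 + 8·3 + 3·3 + 10·1 = 57
  Jones: 4·2 + 12·2 + 5·3 + 8·0 + 3·0 + 10·2 = 67
  Fong: 4·3 + 12·1 + 5·0 + 8·2 + 3·1 + 10·0 = 43
  Gupta: 4·0 + 12·3 + 5·1 + 8·1 + 3·2 + 10·3 = 85

43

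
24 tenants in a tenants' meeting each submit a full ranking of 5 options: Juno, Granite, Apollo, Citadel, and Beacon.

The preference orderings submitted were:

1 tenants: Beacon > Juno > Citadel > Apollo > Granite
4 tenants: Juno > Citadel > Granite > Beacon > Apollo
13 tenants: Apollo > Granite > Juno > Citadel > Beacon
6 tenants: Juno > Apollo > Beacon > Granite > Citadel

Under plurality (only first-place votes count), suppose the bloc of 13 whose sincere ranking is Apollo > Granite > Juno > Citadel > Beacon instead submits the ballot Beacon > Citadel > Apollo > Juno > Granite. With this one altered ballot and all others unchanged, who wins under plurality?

Beacon

First-place totals with the altered ballot: Juno 10, Granite 0, Apollo 0, Citadel 0, Beacon 14.
The switch changes the winner from Apollo to Beacon.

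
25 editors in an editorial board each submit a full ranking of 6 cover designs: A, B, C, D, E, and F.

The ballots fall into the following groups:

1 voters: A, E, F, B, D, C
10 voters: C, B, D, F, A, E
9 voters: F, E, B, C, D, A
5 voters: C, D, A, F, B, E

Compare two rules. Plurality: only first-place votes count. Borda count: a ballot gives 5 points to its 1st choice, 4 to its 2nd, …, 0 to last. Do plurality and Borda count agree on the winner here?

Plurality first-place counts: A 1, B 0, C 15, D 0, E 0, F 9 → C.
Borda totals: A 30, B 74, C 93, D 60, E 40, F 78 → C.
The two rules agree on C.

Yes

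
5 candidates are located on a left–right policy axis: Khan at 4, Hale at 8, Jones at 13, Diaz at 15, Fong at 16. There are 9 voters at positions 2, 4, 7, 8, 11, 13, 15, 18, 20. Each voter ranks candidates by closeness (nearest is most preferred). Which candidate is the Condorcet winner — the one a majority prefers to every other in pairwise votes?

With single-peaked preferences on a line, the Condorcet winner is the candidate closest to the median voter.
The median voter (position 11) is closest to Jones at 13.
Check: Jones vs Hale — voters closer to Jones: 5 of 9.

Jones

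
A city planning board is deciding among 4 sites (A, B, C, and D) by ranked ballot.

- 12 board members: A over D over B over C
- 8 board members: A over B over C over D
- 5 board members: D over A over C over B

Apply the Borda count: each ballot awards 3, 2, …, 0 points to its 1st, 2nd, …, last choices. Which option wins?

A

Borda scores:
  A: 12·3 + 8·3 + 5·2 = 70
  B: 12·1 + 8·2 + 5·0 = 28
  C: 12·0 + 8·1 + 5·1 = 13
  D: 12·2 + 8·0 + 5·3 = 39
A has the highest total.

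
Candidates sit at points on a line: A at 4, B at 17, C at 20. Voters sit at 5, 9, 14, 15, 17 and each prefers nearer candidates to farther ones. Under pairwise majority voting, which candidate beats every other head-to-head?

With single-peaked preferences on a line, the Condorcet winner is the candidate closest to the median voter.
The median voter (position 14) is closest to B at 17.
Check: B vs C — voters closer to B: 5 of 5.

B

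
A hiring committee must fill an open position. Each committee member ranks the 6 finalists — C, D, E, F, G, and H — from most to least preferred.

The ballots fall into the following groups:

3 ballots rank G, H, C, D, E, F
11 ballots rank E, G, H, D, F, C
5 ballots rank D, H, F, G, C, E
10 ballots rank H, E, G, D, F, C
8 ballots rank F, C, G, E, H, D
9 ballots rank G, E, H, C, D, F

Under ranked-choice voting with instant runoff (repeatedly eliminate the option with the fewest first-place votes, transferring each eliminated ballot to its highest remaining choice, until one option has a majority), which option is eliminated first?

Round 1: G 12, E 11, H 10, F 8, D 5, C 0. C has the fewest and is eliminated.
Round 2: G 12, E 11, H 10, F 8, D 5. D has the fewest and is eliminated.
Round 3: H 15, G 12, E 11, F 8. F has the fewest and is eliminated.
Round 4: G 20, H 15, E 11. E has the fewest and is eliminated.
Round 5: G 31, H 15. G has a majority.

C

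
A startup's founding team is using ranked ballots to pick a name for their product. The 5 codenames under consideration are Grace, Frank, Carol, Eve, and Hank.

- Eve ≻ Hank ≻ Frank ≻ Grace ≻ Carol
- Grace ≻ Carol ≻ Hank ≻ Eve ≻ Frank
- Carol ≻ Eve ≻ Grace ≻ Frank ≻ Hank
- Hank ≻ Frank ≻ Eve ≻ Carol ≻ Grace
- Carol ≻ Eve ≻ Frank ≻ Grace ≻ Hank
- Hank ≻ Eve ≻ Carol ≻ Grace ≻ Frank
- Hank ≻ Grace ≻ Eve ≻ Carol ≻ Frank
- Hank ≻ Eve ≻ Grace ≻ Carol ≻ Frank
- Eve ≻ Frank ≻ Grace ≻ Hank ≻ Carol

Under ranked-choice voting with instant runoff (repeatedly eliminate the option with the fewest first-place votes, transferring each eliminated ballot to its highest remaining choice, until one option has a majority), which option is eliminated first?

Frank

Round 1: Hank 4, Carol 2, Eve 2, Grace 1, Frank 0. Frank has the fewest and is eliminated.
Round 2: Hank 4, Carol 2, Eve 2, Grace 1. Grace has the fewest and is eliminated.
Round 3: Hank 4, Carol 3, Eve 2. Eve has the fewest and is eliminated.
Round 4: Hank 6, Carol 3. Hank has a majority.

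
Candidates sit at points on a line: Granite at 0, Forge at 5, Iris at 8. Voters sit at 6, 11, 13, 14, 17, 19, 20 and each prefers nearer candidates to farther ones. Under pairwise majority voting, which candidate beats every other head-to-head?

With single-peaked preferences on a line, the Condorcet winner is the candidate closest to the median voter.
The median voter (position 14) is closest to Iris at 8.
Check: Iris vs Granite — voters closer to Iris: 7 of 7.

Iris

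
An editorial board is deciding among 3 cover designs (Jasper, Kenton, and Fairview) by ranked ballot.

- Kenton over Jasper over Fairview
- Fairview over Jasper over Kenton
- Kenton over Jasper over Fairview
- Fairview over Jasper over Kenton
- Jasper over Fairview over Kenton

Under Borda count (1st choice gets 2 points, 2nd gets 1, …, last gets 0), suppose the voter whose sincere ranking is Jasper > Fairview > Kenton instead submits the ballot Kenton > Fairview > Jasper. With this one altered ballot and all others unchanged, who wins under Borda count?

Kenton

Borda totals with the altered ballot: Jasper 4, Kenton 6, Fairview 5.
The switch changes the winner from Jasper to Kenton.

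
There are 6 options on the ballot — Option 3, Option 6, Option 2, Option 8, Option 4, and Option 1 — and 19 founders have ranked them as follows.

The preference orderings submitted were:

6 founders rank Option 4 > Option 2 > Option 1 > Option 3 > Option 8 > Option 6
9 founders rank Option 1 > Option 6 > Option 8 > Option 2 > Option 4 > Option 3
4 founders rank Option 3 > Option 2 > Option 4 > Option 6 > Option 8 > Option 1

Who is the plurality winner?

First-place vote totals:
  Option 3: 4
  Option 6: 0
  Option 2: 0
  Option 8: 0
  Option 4: 6
  Option 1: 9
Option 1 has the most first-place votes.

Option 1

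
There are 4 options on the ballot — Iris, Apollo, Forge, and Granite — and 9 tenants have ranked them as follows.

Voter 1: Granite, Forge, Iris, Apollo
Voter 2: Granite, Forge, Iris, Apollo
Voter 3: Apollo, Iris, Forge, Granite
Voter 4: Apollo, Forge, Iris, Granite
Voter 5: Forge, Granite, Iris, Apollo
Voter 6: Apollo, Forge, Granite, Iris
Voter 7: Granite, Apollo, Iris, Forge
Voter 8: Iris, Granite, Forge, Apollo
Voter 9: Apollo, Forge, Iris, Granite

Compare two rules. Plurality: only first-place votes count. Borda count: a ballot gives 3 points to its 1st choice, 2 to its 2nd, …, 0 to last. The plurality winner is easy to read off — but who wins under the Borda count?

Plurality first-place counts: Iris 1, Apollo 4, Forge 1, Granite 3 → Apollo.
Borda totals: Iris 11, Apollo 14, Forge 15, Granite 14 → Forge.

Forge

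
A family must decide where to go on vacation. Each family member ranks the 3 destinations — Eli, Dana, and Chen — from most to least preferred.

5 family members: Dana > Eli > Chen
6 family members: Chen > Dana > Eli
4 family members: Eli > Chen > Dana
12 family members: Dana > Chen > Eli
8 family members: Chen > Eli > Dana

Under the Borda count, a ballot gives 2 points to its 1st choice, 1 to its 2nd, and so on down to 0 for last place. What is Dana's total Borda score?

40

Borda scores:
  Eli: 5·1 + 6·0 + 4·2 + 12·0 + 8·1 = 21
  Dana: 5·2 + 6·1 + 4·0 + 12·2 + 8·0 = 40
  Chen: 5·0 + 6·2 + 4·1 + 12·1 + 8·2 = 44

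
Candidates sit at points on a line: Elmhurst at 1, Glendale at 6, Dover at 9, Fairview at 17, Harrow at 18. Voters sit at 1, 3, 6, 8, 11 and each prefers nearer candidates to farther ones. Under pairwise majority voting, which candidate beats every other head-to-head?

With single-peaked preferences on a line, the Condorcet winner is the candidate closest to the median voter.
The median voter (position 6) is closest to Glendale at 6.
Check: Glendale vs Fairview — voters closer to Glendale: 5 of 5.

Glendale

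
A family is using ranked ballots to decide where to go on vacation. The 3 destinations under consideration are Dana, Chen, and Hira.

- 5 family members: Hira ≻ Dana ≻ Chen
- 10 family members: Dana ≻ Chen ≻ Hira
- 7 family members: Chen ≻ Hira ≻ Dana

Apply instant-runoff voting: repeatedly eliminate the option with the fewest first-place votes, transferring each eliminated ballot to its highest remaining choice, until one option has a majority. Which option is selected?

Round 1: Dana 10, Chen 7, Hira 5. Hira has the fewest and is eliminated.
Round 2: Dana 15, Chen 7. Dana has a majority.

Dana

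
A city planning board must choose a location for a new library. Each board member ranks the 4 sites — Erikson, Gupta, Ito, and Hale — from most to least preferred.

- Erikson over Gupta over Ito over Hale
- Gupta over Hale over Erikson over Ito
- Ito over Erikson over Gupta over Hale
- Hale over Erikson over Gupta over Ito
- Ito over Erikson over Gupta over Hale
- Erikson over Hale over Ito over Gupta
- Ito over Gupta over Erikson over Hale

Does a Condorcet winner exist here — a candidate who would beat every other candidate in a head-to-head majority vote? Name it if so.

Erikson

Head-to-head results (7 voters total):
Erikson vs Gupta: Erikson wins 5–2.
Erikson vs Ito: Erikson wins 4–3.
Erikson vs Hale: Erikson wins 5–2.
Gupta vs Ito: Ito wins 4–3.
Gupta vs Hale: Gupta wins 5–2.
Ito vs Hale: Ito wins 4–3.
Erikson beats each rival — Gupta (5–2), Ito (4–3), Hale (5–2) — so Erikson is the Condorcet winner.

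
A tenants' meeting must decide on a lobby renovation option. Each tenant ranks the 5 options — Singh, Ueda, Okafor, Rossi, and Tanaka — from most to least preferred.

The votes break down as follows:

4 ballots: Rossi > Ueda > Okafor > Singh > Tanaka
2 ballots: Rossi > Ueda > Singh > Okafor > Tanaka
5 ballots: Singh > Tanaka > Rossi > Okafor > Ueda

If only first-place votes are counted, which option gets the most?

Rossi

First-place vote totals:
  Singh: 5
  Ueda: 0
  Okafor: 0
  Rossi: 6
  Tanaka: 0
Rossi has the most first-place votes.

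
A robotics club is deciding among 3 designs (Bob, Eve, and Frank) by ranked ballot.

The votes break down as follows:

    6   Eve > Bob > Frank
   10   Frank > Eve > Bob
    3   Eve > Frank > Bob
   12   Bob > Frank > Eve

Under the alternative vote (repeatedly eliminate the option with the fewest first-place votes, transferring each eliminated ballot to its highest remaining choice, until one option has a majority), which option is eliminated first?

Eve

Round 1: Bob 12, Frank 10, Eve 9. Eve has the fewest and is eliminated.
Round 2: Bob 18, Frank 13. Bob has a majority.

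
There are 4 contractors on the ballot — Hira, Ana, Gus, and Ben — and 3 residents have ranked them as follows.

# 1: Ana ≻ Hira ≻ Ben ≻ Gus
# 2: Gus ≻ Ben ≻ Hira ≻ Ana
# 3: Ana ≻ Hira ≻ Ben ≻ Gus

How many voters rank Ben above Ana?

Ballots ranking Ben above Ana: 1.
Ballots ranking Ana above Ben: 2.
So 1 of 3 voters prefer Ben to Ana.

1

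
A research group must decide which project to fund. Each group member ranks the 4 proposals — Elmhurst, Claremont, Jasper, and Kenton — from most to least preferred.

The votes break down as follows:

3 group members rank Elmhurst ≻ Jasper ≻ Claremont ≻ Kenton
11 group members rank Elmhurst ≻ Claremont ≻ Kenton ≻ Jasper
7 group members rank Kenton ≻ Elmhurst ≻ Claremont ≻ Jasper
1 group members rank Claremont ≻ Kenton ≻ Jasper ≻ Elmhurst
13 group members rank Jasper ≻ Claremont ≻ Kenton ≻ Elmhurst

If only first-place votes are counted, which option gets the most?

First-place vote totals:
  Elmhurst: 14
  Claremont: 1
  Jasper: 13
  Kenton: 7
Elmhurst has the most first-place votes.

Elmhurst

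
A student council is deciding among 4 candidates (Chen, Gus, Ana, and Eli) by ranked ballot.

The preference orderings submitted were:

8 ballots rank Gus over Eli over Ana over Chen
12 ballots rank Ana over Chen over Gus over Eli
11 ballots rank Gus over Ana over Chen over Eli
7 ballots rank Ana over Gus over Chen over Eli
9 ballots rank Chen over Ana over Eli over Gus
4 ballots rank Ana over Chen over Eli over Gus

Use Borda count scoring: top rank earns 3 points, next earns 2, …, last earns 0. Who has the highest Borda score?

Ana

Borda scores:
  Chen: 8·0 + 12·2 + 11·1 + 7·1 + 9·3 + 4·2 = 77
  Gus: 8·3 + 12·1 + 11·3 + 7·2 + 9·0 + 4·0 = 83
  Ana: 8·1 + 12·3 + 11·2 + 7·3 + 9·2 + 4·3 = 117
  Eli: 8·2 + 12·0 + 11·0 + 7·0 + 9·1 + 4·1 = 29
Ana has the highest total.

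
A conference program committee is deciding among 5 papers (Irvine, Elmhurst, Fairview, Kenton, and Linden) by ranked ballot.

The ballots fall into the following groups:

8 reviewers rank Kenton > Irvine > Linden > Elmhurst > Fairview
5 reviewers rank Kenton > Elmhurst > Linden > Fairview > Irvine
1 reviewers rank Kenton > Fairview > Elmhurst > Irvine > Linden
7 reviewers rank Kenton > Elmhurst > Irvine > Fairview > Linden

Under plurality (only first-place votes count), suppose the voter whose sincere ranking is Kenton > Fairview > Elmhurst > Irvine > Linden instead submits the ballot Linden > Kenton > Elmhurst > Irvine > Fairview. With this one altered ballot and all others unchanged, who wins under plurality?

First-place totals with the altered ballot: Irvine 0, Elmhurst 0, Fairview 0, Kenton 20, Linden 1.
The winner is unchanged: still Kenton.

Kenton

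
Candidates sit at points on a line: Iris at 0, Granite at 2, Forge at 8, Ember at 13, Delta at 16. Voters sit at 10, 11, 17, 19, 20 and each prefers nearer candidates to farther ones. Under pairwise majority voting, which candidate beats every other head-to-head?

With single-peaked preferences on a line, the Condorcet winner is the candidate closest to the median voter.
The median voter (position 17) is closest to Delta at 16.
Check: Delta vs Ember — voters closer to Delta: 3 of 5.

Delta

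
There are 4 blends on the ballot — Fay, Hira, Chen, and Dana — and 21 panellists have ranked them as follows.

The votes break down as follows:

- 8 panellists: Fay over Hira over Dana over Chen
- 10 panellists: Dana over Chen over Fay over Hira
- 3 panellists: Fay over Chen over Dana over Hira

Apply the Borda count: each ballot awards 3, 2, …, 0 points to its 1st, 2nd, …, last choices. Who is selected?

Fay

Borda scores:
  Fay: 8·3 + 10·1 + 3·3 = 43
  Hira: 8·2 + 10·0 + 3·0 = 16
  Chen: 8·0 + 10·2 + 3·2 = 26
  Dana: 8·1 + 10·3 + 3·1 = 41
Fay has the highest total.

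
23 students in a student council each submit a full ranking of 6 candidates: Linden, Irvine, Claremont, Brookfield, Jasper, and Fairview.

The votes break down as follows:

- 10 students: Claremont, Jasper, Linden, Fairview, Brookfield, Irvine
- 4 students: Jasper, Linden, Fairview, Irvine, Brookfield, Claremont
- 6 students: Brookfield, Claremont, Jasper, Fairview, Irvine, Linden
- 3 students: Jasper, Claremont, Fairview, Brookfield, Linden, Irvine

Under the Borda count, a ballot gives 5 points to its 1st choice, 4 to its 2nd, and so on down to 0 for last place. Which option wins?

Jasper

Borda scores:
  Linden: 10·3 + 4·4 + 6·0 + 3·1 = 49
  Irvine: 10·0 + 4·2 + 6·1 + 3·0 = 14
  Claremont: 10·5 + 4·0 + 6·4 + 3·4 = 86
  Brookfield: 10·1 + 4·1 + 6·5 + 3·2 = 50
  Jasper: 10·4 + 4·5 + 6·3 + 3·5 = 93
  Fairview: 10·2 + 4·3 + 6·2 + 3·3 = 53
Jasper has the highest total.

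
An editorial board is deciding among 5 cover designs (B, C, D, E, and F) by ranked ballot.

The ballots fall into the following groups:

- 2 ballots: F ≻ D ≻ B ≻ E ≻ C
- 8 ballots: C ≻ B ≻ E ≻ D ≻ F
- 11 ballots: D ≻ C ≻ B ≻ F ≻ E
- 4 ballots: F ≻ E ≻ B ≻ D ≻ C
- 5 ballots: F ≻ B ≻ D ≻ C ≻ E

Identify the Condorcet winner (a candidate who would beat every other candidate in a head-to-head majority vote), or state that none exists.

Head-to-head results (30 voters total):
B vs C: C wins 19–11.
B vs D: B wins 17–13.
B vs E: B wins 26–4.
B vs F: B wins 19–11.
C vs D: D wins 22–8.
C vs E: C wins 24–6.
C vs F: C wins 19–11.
D vs E: D wins 18–12.
D vs F: D wins 19–11.
E vs F: F wins 22–8.
No candidate beats all others: B beats D beats C beats B, a majority cycle.

No Condorcet winner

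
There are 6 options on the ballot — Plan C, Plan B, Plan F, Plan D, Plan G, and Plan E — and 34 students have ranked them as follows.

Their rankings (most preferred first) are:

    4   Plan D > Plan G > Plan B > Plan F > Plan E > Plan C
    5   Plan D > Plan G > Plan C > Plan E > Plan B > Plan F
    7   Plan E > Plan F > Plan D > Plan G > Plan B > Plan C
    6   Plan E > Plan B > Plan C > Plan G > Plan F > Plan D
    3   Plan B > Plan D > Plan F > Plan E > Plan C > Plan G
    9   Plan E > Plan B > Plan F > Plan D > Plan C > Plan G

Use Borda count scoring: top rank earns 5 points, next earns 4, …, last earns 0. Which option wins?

Plan E

Borda scores:
  Plan C: 4·0 + 5·3 + 7·0 + 6·3 + 3·1 + 9·1 = 45
  Plan B: 4·3 + 5·1 + 7·1 + 6·4 + 3·5 + 9·4 = 99
  Plan F: 4·2 + 5·0 + 7·4 + 6·1 + 3·3 + 9·3 = 78
  Plan D: 4·5 + 5·5 + 7·3 + 6·0 + 3·4 + 9·2 = 96
  Plan G: 4·4 + 5·4 + 7·2 + 6·2 + 3·0 + 9·0 = 62
  Plan E: 4·1 + 5·2 + 7·5 + 6·5 + 3·2 + 9·5 = 130
Plan E has the highest total.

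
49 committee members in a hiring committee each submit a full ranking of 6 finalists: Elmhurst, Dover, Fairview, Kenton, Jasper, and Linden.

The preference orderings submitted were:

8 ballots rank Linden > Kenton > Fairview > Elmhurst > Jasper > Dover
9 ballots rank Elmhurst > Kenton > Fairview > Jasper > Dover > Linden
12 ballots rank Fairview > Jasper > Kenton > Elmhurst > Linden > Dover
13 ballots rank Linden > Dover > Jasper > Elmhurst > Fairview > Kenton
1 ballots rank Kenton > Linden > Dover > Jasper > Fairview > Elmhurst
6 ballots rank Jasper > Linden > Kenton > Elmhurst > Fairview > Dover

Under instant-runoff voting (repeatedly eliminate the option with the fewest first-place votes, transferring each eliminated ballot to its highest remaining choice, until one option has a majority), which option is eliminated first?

Round 1: Linden 21, Fairview 12, Elmhurst 9, Jasper 6, Kenton 1, Dover 0. Dover has the fewest and is eliminated.
Round 2: Linden 21, Fairview 12, Elmhurst 9, Jasper 6, Kenton 1. Kenton has the fewest and is eliminated.
Round 3: Linden 22, Fairview 12, Elmhurst 9, Jasper 6. Jasper has the fewest and is eliminated.
Round 4: Linden 28, Fairview 12, Elmhurst 9. Linden has a majority.

Dover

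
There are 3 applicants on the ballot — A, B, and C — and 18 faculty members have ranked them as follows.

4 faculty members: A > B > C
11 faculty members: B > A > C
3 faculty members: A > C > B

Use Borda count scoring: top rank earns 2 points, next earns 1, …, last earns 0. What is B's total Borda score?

26

Borda scores:
  A: 4·2 + 11·1 + 3·2 = 25
  B: 4·1 + 11·2 + 3·0 = 26
  C: 4·0 + 11·0 + 3·1 = 3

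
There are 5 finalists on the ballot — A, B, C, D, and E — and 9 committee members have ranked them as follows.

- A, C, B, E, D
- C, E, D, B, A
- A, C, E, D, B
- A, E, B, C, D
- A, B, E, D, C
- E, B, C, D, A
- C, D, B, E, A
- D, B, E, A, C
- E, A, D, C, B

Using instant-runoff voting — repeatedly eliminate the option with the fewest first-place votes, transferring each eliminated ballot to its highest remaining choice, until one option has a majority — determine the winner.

E

Round 1: A 4, C 2, E 2, D 1, B 0. B has the fewest and is eliminated.
Round 2: A 4, C 2, E 2, D 1. D has the fewest and is eliminated.
Round 3: A 4, E 3, C 2. C has the fewest and is eliminated.
Round 4: E 5, A 4. E has a majority.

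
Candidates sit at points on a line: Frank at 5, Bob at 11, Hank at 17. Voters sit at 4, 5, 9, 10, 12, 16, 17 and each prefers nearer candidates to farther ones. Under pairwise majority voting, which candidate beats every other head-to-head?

With single-peaked preferences on a line, the Condorcet winner is the candidate closest to the median voter.
The median voter (position 10) is closest to Bob at 11.
Check: Bob vs Frank — voters closer to Bob: 5 of 7.

Bob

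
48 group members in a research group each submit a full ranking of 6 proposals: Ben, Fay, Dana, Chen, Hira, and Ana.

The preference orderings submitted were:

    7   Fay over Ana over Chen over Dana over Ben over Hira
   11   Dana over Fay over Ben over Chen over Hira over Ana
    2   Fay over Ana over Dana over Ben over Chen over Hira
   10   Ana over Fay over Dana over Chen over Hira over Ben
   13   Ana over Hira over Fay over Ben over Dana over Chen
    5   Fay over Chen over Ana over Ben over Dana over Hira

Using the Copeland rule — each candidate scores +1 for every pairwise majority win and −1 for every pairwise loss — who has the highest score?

Fay

Pairwise results:
  Ben vs Fay: Fay wins 48–0.
  Ben vs Dana: Dana wins 30–18.
  Ben vs Chen: Ben wins 26–22.
  Ben vs Hira: Ben wins 25–23.
  Ben vs Ana: Ana wins 37–11.
  Fay vs Dana: Fay wins 37–11.
  Fay vs Chen: Fay wins 48–0.
  Fay vs Hira: Fay wins 35–13.
  Fay vs Ana: Fay wins 25–23.
  Dana vs Chen: Dana wins 36–12.
  Dana vs Hira: Dana wins 35–13.
  Dana vs Ana: Ana wins 37–11.
  Chen vs Hira: Chen wins 35–13.
  Chen vs Ana: Ana wins 32–16.
  Hira vs Ana: Ana wins 37–11.
Copeland scores (wins − losses):
  Ben: 2 − 3 = -1
  Fay: 5 − 0 = 5
  Dana: 3 − 2 = 1
  Chen: 1 − 4 = -3
  Hira: 0 − 5 = -5
  Ana: 4 − 1 = 3
Fay has the best Copeland score.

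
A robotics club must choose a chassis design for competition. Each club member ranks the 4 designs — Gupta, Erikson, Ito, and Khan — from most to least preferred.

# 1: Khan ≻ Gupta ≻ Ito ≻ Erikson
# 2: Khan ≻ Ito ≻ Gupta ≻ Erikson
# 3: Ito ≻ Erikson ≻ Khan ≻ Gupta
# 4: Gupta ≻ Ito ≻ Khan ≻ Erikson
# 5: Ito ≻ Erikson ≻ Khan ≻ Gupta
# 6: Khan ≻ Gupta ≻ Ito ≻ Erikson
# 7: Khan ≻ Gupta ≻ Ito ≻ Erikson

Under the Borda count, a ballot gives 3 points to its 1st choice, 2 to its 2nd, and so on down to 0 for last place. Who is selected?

Khan

Borda scores:
  Gupta: 2 + 1 + 0 + 3 + 0 + 2 + 2 = 10
  Erikson: 0 + 0 + 2 + 0 + 2 + 0 + 0 = 4
  Ito: 1 + 2 + 3 + 2 + 3 + 1 + 1 = 13
  Khan: 3 + 3 + 1 + 1 + 1 + 3 + 3 = 15
Khan has the highest total.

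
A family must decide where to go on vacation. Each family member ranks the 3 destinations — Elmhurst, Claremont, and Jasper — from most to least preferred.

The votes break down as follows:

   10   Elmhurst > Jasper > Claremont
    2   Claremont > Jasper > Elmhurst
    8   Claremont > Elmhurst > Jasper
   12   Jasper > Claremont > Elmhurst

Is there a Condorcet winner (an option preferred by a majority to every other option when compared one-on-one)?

No

Head-to-head results (32 voters total):
Elmhurst vs Claremont: Claremont wins 22–10.
Elmhurst vs Jasper: Elmhurst wins 18–14.
Claremont vs Jasper: Jasper wins 22–10.
No candidate beats all others: Elmhurst beats Jasper beats Claremont beats Elmhurst, a majority cycle.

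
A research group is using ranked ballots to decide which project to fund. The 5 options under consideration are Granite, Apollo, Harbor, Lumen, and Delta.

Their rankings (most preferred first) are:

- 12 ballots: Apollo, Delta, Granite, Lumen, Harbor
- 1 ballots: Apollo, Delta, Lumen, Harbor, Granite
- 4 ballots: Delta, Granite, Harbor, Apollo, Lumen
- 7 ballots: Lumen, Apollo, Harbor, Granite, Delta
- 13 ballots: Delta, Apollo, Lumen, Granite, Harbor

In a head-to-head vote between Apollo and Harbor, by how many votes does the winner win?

Ballots ranking Apollo above Harbor: 12+1+7+13 = 33.
Ballots ranking Harbor above Apollo: 4.
Apollo wins 33–4, a margin of 29.

29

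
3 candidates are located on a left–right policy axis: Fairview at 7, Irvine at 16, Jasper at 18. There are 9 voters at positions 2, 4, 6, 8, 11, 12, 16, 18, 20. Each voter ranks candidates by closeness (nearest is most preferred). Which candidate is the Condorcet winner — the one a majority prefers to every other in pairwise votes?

With single-peaked preferences on a line, the Condorcet winner is the candidate closest to the median voter.
The median voter (position 11) is closest to Fairview at 7.
Check: Fairview vs Irvine — voters closer to Fairview: 5 of 9.

Fairview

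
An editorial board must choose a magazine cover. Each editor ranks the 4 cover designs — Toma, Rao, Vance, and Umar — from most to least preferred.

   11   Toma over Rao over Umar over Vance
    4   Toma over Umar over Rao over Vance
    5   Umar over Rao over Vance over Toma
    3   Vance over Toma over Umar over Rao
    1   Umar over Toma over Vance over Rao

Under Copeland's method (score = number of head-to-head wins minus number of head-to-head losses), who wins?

Toma

Pairwise results:
  Toma vs Rao: Toma wins 19–5.
  Toma vs Vance: Toma wins 16–8.
  Toma vs Umar: Toma wins 18–6.
  Rao vs Vance: Rao wins 20–4.
  Rao vs Umar: Umar wins 13–11.
  Vance vs Umar: Umar wins 21–3.
Copeland scores (wins − losses):
  Toma: 3 − 0 = 3
  Rao: 1 − 2 = -1
  Vance: 0 − 3 = -3
  Umar: 2 − 1 = 1
Toma has the best Copeland score.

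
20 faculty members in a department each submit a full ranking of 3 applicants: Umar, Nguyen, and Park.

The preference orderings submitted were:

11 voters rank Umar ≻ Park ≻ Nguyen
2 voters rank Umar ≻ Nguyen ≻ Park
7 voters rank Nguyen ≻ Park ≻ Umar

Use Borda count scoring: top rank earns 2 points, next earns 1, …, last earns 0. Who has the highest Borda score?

Umar

Borda scores:
  Umar: 11·2 + 2·2 + 7·0 = 26
  Nguyen: 11·0 + 2·1 + 7·2 = 16
  Park: 11·1 + 2·0 + 7·1 = 18
Umar has the highest total.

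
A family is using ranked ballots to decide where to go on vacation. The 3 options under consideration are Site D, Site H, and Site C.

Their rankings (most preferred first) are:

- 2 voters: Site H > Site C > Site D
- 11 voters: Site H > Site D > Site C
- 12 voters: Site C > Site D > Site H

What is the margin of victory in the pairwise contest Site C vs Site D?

Ballots ranking Site C above Site D: 2+12 = 14.
Ballots ranking Site D above Site C: 11.
Site C wins 14–11, a margin of 3.

3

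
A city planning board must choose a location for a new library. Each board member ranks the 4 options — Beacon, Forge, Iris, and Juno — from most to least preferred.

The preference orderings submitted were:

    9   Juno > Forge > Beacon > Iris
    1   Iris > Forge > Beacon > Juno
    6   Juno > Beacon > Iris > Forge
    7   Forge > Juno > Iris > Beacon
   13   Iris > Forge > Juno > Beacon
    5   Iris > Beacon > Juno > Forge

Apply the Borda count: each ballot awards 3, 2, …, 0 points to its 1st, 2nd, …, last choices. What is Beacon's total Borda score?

32

Borda scores:
  Beacon: 9·1 + 1 + 6·2 + 7·0 + 13·0 + 5·2 = 32
  Forge: 9·2 + 2 + 6·0 + 7·3 + 13·2 + 5·0 = 67
  Iris: 9·0 + 3 + 6·1 + 7·1 + 13·3 + 5·3 = 70
  Juno: 9·3 + 0 + 6·3 + 7·2 + 13·1 + 5·1 = 77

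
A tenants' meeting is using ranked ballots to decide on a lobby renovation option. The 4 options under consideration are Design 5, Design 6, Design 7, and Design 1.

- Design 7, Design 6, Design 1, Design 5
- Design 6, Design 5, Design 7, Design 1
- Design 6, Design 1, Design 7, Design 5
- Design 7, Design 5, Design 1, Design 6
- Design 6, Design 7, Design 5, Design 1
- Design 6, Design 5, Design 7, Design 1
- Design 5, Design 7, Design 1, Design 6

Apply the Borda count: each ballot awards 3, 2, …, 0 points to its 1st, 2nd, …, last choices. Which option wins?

Design 6

Borda scores:
  Design 5: 0 + 2 + 0 + 2 + 1 + 2 + 3 = 10
  Design 6: 2 + 3 + 3 + 0 + 3 + 3 + 0 = 14
  Design 7: 3 + 1 + 1 + 3 + 2 + 1 + 2 = 13
  Design 1: 1 + 0 + 2 + 1 + 0 + 0 + 1 = 5
Design 6 has the highest total.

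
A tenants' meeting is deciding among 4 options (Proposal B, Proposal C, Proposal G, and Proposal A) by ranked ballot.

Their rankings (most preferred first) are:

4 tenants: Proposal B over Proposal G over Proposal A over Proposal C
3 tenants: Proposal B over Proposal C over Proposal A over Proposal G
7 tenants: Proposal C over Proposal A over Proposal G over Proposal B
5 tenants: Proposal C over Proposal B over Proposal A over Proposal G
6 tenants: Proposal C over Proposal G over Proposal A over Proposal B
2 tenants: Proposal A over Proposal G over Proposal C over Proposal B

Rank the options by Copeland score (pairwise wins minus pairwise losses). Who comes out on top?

Pairwise results:
  Proposal B vs Proposal C: Proposal C wins 20–7.
  Proposal B vs Proposal G: Proposal G wins 15–12.
  Proposal B vs Proposal A: Proposal A wins 15–12.
  Proposal C vs Proposal G: Proposal C wins 21–6.
  Proposal C vs Proposal A: Proposal C wins 21–6.
  Proposal G vs Proposal A: Proposal A wins 17–10.
Copeland scores (wins − losses):
  Proposal B: 0 − 3 = -3
  Proposal C: 3 − 0 = 3
  Proposal G: 1 − 2 = -1
  Proposal A: 2 − 1 = 1
Proposal C has the best Copeland score.

Proposal C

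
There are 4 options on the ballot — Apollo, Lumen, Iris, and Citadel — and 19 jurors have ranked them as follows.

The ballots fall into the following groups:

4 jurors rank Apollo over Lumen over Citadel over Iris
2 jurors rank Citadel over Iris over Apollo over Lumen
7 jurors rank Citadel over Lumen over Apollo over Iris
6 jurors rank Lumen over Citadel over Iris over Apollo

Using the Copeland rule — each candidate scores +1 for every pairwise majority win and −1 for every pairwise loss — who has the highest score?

Pairwise results:
  Apollo vs Lumen: Lumen wins 13–6.
  Apollo vs Iris: Apollo wins 11–8.
  Apollo vs Citadel: Citadel wins 15–4.
  Lumen vs Iris: Lumen wins 17–2.
  Lumen vs Citadel: Lumen wins 10–9.
  Iris vs Citadel: Citadel wins 19–0.
Copeland scores (wins − losses):
  Apollo: 1 − 2 = -1
  Lumen: 3 − 0 = 3
  Iris: 0 − 3 = -3
  Citadel: 2 − 1 = 1
Lumen has the best Copeland score.

Lumen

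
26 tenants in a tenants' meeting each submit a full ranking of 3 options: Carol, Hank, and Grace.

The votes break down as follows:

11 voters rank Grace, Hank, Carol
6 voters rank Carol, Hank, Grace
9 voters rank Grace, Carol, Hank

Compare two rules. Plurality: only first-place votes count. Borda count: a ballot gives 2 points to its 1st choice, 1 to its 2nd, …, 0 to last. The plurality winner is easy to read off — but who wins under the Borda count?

Grace

Plurality first-place counts: Carol 6, Hank 0, Grace 20 → Grace.
Borda totals: Carol 21, Hank 17, Grace 40 → Grace.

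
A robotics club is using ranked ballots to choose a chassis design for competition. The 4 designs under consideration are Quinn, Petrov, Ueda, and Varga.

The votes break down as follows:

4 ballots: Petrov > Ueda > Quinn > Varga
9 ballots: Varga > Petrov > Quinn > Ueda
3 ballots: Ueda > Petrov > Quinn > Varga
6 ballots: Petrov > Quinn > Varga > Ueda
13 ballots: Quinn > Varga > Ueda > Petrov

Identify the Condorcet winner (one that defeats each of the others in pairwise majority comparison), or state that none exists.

Head-to-head results (35 voters total):
Quinn vs Petrov: Petrov wins 22–13.
Quinn vs Ueda: Quinn wins 28–7.
Quinn vs Varga: Quinn wins 26–9.
Petrov vs Ueda: Petrov wins 19–16.
Petrov vs Varga: Varga wins 22–13.
Ueda vs Varga: Varga wins 28–7.
No candidate beats all others: Quinn beats Varga beats Petrov beats Quinn, a majority cycle.

None — there is no Condorcet winner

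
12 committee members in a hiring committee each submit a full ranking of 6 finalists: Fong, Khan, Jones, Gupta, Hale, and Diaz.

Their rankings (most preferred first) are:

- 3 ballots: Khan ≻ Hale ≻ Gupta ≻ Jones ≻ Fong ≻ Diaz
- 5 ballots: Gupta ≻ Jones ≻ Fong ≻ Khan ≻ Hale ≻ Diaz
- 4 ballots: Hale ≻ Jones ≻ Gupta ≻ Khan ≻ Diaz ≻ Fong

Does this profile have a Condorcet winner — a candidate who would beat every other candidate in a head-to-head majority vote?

Head-to-head results (12 voters total):
Fong vs Khan: Khan wins 7–5.
Fong vs Jones: Jones wins 12–0.
Fong vs Gupta: Gupta wins 12–0.
Fong vs Hale: Hale wins 7–5.
Fong vs Diaz: Fong wins 8–4.
Khan vs Jones: Jones wins 9–3.
Khan vs Gupta: Gupta wins 9–3.
Khan vs Hale: Khan wins 8–4.
Khan vs Diaz: Khan wins 12–0.
Jones vs Gupta: Gupta wins 8–4.
Jones vs Hale: Hale wins 7–5.
Jones vs Diaz: Jones wins 12–0.
Gupta vs Hale: Hale wins 7–5.
Gupta vs Diaz: Gupta wins 12–0.
Hale vs Diaz: Hale wins 12–0.
No candidate beats all others: Khan beats Hale beats Jones beats Khan, a majority cycle.

No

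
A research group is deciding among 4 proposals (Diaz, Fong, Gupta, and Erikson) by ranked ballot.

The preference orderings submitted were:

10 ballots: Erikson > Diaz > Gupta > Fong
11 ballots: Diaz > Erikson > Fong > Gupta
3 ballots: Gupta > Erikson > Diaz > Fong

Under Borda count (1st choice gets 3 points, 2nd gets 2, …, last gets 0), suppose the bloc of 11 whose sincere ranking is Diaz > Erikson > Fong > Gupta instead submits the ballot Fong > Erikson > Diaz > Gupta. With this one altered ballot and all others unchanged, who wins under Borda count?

Borda totals with the altered ballot: Diaz 34, Fong 33, Gupta 19, Erikson 58.
The winner is unchanged: still Erikson.

Erikson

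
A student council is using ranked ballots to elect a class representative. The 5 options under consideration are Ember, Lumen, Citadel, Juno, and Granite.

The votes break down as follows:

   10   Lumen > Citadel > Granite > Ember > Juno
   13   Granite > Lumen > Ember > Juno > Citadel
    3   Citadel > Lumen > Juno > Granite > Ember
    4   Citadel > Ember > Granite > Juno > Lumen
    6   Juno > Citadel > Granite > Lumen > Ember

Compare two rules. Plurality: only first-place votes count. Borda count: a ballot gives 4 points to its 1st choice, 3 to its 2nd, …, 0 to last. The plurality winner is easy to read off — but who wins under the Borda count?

Plurality first-place counts: Ember 0, Lumen 10, Citadel 7, Juno 6, Granite 13 → Granite.
Borda totals: Ember 48, Lumen 94, Citadel 76, Juno 47, Granite 95 → Granite.

Granite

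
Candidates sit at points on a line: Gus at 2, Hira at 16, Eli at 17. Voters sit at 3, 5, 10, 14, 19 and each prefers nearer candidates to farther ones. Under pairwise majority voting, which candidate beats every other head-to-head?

With single-peaked preferences on a line, the Condorcet winner is the candidate closest to the median voter.
The median voter (position 10) is closest to Hira at 16.
Check: Hira vs Eli — voters closer to Hira: 4 of 5.

Hira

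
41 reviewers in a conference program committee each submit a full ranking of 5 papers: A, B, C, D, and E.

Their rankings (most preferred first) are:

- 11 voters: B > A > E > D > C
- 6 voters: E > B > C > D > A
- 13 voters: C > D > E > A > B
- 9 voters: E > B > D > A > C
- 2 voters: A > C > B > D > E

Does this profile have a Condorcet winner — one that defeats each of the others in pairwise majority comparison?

Yes

Head-to-head results (41 voters total):
A vs B: B wins 26–15.
A vs C: A wins 22–19.
A vs D: D wins 28–13.
A vs E: E wins 28–13.
B vs C: B wins 26–15.
B vs D: B wins 28–13.
B vs E: E wins 28–13.
C vs D: C wins 21–20.
C vs E: E wins 26–15.
D vs E: E wins 26–15.
E beats each rival — A (28–13), B (28–13), C (26–15), D (26–15) — so E is the Condorcet winner.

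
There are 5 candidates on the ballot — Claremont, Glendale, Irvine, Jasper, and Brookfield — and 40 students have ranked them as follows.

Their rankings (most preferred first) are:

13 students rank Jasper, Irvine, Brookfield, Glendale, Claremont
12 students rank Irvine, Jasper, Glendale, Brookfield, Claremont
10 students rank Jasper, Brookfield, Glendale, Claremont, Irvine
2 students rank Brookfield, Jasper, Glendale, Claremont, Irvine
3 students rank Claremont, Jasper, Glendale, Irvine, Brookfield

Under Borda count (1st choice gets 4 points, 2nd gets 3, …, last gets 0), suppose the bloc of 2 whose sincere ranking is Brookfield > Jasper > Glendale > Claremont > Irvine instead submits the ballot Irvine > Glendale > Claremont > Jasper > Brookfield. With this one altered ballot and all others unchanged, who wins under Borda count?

Jasper

Borda totals with the altered ballot: Claremont 26, Glendale 69, Irvine 98, Jasper 139, Brookfield 68.
The winner is unchanged: still Jasper.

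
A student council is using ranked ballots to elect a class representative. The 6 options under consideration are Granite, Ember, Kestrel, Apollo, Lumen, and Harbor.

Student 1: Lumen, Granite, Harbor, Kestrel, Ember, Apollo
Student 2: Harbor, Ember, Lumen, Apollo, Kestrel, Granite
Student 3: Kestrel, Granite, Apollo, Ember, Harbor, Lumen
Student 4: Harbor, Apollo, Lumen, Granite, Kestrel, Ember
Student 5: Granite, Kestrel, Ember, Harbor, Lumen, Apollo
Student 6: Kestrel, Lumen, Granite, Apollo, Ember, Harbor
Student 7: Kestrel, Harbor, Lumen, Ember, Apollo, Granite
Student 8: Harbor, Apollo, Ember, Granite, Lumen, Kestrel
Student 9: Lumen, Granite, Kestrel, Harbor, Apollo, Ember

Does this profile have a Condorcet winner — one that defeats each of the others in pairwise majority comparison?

No

Head-to-head results (9 voters total):
Granite vs Ember: Granite wins 6–3.
Granite vs Kestrel: Granite wins 5–4.
Granite vs Apollo: Granite wins 5–4.
Granite vs Lumen: Lumen wins 6–3.
Granite vs Harbor: Granite wins 5–4.
Ember vs Kestrel: Kestrel wins 7–2.
Ember vs Apollo: Apollo wins 5–4.
Ember vs Lumen: Lumen wins 5–4.
Ember vs Harbor: Harbor wins 6–3.
Kestrel vs Apollo: Kestrel wins 6–3.
Kestrel vs Lumen: Lumen wins 5–4.
Kestrel vs Harbor: Kestrel wins 5–4.
Apollo vs Lumen: Lumen wins 6–3.
Apollo vs Harbor: Harbor wins 7–2.
Lumen vs Harbor: Harbor wins 6–3.
No candidate beats all others: Granite beats Harbor beats Lumen beats Granite, a majority cycle.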